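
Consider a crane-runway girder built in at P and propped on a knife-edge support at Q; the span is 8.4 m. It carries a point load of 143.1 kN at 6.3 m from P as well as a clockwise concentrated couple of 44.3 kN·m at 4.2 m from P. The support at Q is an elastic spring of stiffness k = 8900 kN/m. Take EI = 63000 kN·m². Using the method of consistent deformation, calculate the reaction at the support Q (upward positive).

Take the reaction at Q as the redundant and release it; the primary structure is a cantilever fixed at P.
Downward deflection at the released point Q due to the loads:
  point load 143.1 at a = 6.3: Pa²(3L − a)/(6EI) = 17891/EI
  clockwise couple 44.3 at a = 4.2: M₀a(2L − a)/(2EI) = 1172/EI
  δ_0 = 19063/EI
Flexibility coefficient — unit upward force at Q: δ_{QQ} = L³/(3EI) = 197.6/EI.
With EI = 63000 kN·m²: δ_0 = 0.30259 m and δ_{QQ} = 0.003136 m/kN.
Compatibility — the spring shortens by R_Q/k under the reaction it provides: δ_0 − R_Q·δ_{QQ} = R_Q/k. With 1/k = 0.000112 m/kN, R_Q = δ_0 / (δ_{QQ} + 1/k) = 0.30259 / (0.003136 + 0.000112) = 93.15 kN.

R_Q = 93.15 kN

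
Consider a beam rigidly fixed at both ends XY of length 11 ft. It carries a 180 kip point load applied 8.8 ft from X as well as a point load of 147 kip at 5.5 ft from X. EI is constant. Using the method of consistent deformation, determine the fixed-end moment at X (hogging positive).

Release both end moments; the primary structure is a simply-supported span XY with redundants M_X and M_Y.
Simple-span end rotations at X and Y under the given loads:
  at X: point load 180 at a = 8.8: Pab(L + b)/(6LEI) = 697/EI
  at Y: point load 180 at a = 8.8: Pab(L + a)/(6LEI) = 1045/EI
  at X: point load 147 at a = 5.5: Pab(L + b)/(6LEI) = 1112/EI
  at Y: point load 147 at a = 5.5: Pab(L + a)/(6LEI) = 1112/EI
  θ_X0 = 1809/EI,  θ_Y0 = 2157/EI
Flexibility coefficients: a unit moment at one end gives L/(3EI) there and L/(6EI) at the far end, so f₁₁ = f₂₂ = 3.667/EI and f₁₂ = f₂₁ = 1.833/EI.
Compatibility — zero rotation at each built-in end:
  3.667 M_X + 1.833 M_Y = 1809
  1.833 M_X + 3.667 M_Y = 2157
Solving the pair gives M_X = 265.5 kip·ft and M_Y = 455.6 kip·ft (hogging).

M_X = 265.5 kip·ft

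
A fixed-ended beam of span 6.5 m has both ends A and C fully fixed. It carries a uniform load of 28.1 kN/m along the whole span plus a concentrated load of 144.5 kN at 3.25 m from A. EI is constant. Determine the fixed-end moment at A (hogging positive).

Release both end moments; the primary structure is a simply-supported span AC with redundants M_A and M_C.
Simple-span end rotations at A and C under the given loads:
  at A: UDL 28.1: wL³/(24EI) = 321.5/EI
  at C: UDL 28.1: wL³/(24EI) = 321.5/EI
  at A: point load 144.5 at a = 3.25: Pab(L + b)/(6LEI) = 381.6/EI
  at C: point load 144.5 at a = 3.25: Pab(L + a)/(6LEI) = 381.6/EI
  θ_A0 = 703.1/EI,  θ_C0 = 703.1/EI
Flexibility coefficients: a unit moment at one end gives L/(3EI) there and L/(6EI) at the far end, so f₁₁ = f₂₂ = 2.167/EI and f₁₂ = f₂₁ = 1.083/EI.
Compatibility — zero rotation at each built-in end:
  2.167 M_A + 1.083 M_C = 703.1
  1.083 M_A + 2.167 M_C = 703.1
Solving the pair gives M_A = 216.3 kN·m and M_C = 216.3 kN·m (hogging).

M_A = 216.3 kN·m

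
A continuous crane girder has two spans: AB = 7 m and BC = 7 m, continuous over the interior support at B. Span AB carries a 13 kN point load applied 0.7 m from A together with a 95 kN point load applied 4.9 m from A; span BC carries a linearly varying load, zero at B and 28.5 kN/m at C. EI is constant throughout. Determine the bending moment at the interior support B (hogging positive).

M_B = 102.3 kN·m

Take M_B as the redundant. Released structure: two simple spans AB and BC with a hinge at B.
End slopes at the hinge B, treating each span as simply supported:
  span AB: point load 13 at a = 0.7: Pab(L + a)/(6LEI) = 10.51/EI
  span AB: point load 95 at a = 4.9: Pab(L + a)/(6LEI) = 277/EI
  span BC: triangular load, peak 28.5: 7w₀L³/(360EI) = 190.1/EI
  relative rotation θ_0 = (287.5 + 190.1)/EI = 477.6/EI
A unit hogging moment at B produces rotation L₁/(3EI) + L₂/(3EI) = 4.667/EI.
Compatibility: M_B·(L₁+L₂)/(3EI) = θ_0, giving M_B = 102.3 kN·m (hogging).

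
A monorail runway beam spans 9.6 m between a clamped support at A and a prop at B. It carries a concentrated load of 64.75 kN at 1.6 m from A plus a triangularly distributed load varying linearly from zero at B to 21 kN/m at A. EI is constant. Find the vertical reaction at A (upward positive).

Take the reaction at B as the redundant and release it; the primary structure is a cantilever fixed at A.
Primary-structure tip deflection at B by superposition:
  point load 64.75 at a = 1.6: Pa²(3L − a)/(6EI) = 751.4/EI
  triangular load, peak 21 at the fixed end: w₀L⁴/(30EI) = 5945/EI
  δ_0 = 6697/EI
Flexibility coefficient — unit upward force at B: δ_{BB} = L³/(3EI) = 294.9/EI.
The prop prevents deflection at B: R_B = δ_0/δ_{BB} = 6697/294.9 = 22.71 kN.
Vertical equilibrium: R_A = ΣP − R_B = 165.6 − 22.71 = 142.8 kN.

R_A = 142.8 kN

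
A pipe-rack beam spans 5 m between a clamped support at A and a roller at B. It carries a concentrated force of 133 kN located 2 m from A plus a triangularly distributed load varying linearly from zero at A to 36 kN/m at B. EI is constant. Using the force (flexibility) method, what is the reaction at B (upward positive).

Take the reaction at B as the redundant and release it; the primary structure is a cantilever fixed at A.
Deflection at B on the released cantilever, summing each load's contribution:
  point load 133 at a = 2: Pa²(3L − a)/(6EI) = 1153/EI
  triangular load, peak 36 at the free end: 11w₀L⁴/(120EI) = 2062/EI
  δ_0 = 3215/EI
Flexibility coefficient — unit upward force at B: δ_{BB} = L³/(3EI) = 41.67/EI.
The prop prevents deflection at B: R_B = δ_0/δ_{BB} = 3215/41.67 = 77.16 kN.

R_B = 77.16 kN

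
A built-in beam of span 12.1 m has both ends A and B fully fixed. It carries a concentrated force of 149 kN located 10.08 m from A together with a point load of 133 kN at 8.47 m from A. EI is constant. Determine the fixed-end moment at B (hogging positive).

M_B = 445.4 kN·m

Take the two fixed-end moments M_A, M_B as redundants; the released structure is the simple span AB.
End rotations of the released simple span under the applied load (×1/EI):
  at A: point load 149 at a = 10.08: Pab(L + b)/(6LEI) = 590.1/EI
  at B: point load 149 at a = 10.08: Pab(L + a)/(6LEI) = 926.9/EI
  at A: point load 133 at a = 8.47: Pab(L + b)/(6LEI) = 886/EI
  at B: point load 133 at a = 8.47: Pab(L + a)/(6LEI) = 1159/EI
  θ_A0 = 1476/EI,  θ_B0 = 2085/EI
Flexibility coefficients: a unit moment at one end gives L/(3EI) there and L/(6EI) at the far end, so f₁₁ = f₂₂ = 4.033/EI and f₁₂ = f₂₁ = 2.017/EI.
Compatibility — zero rotation at each built-in end:
  4.033 M_A + 2.017 M_B = 1476
  2.017 M_A + 4.033 M_B = 2085
Solving the pair gives M_A = 143.2 kN·m and M_B = 445.4 kN·m (hogging).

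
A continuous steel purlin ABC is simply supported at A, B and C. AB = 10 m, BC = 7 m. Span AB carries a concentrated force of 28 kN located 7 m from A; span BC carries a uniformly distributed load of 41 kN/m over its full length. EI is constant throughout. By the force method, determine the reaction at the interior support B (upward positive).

Take M_B as the redundant. Released structure: two simple spans AB and BC with a hinge at B.
End slopes at the hinge B, treating each span as simply supported:
  span AB: point load 28 at a = 7: Pab(L + a)/(6LEI) = 166.6/EI
  span BC: UDL 41: wL³/(24EI) = 586/EI
  relative rotation θ_0 = (166.6 + 586)/EI = 752.6/EI
A unit hogging moment at B produces rotation L₁/(3EI) + L₂/(3EI) = 5.667/EI.
Slope continuity at B: θ_0 = M_B·5.667/EI, so M_B = 752.6/5.667 = 132.8 kN·m (hogging).
Span AB, ΣM about A with M_B applied at B: R_B^{AB}·10 = 196 + 132.8, so R_B^{AB} = 32.88 kN and R_A = 28 − 32.88 = -4.88 kN.
Span BC, ΣM about C: R_B^{BC}·7 = 1004 + 132.8, so R_B^{BC} = 162.5 kN and R_C = 287 − 162.5 = 124.5 kN.
R_B = 32.88 + 162.5 = 195.4 kN.

R_B = 195.4 kN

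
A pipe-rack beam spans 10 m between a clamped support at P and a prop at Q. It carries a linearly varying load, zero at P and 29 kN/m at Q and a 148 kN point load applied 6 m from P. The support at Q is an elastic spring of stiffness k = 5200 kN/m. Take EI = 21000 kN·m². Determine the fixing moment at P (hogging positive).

Remove the prop at Q; the released (primary) structure is a cantilever built in at P.
Free-end deflection of the primary structure under the applied loading (downward +):
  triangular load, peak 29 at the free end: 11w₀L⁴/(120EI) = 26583/EI
  point load 148 at a = 6: Pa²(3L − a)/(6EI) = 21312/EI
  δ_0 = 47895/EI
Tip deflection under a unit load at Q: L³/(3EI) = 333.3/EI.
With EI = 21000 kN·m²: δ_0 = 2.2807 m and δ_{QQ} = 0.015873 m/kN.
Compatibility — the spring shortens by R_Q/k under the reaction it provides: δ_0 − R_Q·δ_{QQ} = R_Q/k. With 1/k = 0.000192 m/kN, R_Q = δ_0 / (δ_{QQ} + 1/k) = 2.2807 / (0.015873 + 0.000192) = 142 kN.
Moment equilibrium about P: M_P = Σ(load moments about P) − R_Q·L = 1855 − 142×10 = 435 kN·m.

M_P = 435 kN·m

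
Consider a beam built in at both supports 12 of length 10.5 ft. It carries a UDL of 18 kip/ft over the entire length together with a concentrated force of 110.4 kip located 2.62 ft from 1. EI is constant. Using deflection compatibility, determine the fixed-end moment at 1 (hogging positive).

Take the two fixed-end moments M_1, M_2 as redundants; the released structure is the simple span 12.
Simple-span end rotations at 1 and 2 under the given loads:
  at 1: UDL 18: wL³/(24EI) = 868.2/EI
  at 2: UDL 18: wL³/(24EI) = 868.2/EI
  at 1: point load 110.4 at a = 2.62: Pab(L + b)/(6LEI) = 665/EI
  at 2: point load 110.4 at a = 2.62: Pab(L + a)/(6LEI) = 474.7/EI
  θ_10 = 1533/EI,  θ_20 = 1343/EI
Flexibility coefficients: a unit moment at one end gives L/(3EI) there and L/(6EI) at the far end, so f₁₁ = f₂₂ = 3.5/EI and f₁₂ = f₂₁ = 1.75/EI.
Compatibility — zero rotation at each built-in end:
  3.5 M_1 + 1.75 M_2 = 1533
  1.75 M_1 + 3.5 M_2 = 1343
Solving the pair gives M_1 = 328.3 kip·ft and M_2 = 219.5 kip·ft (hogging).

M_1 = 328.3 kip·ft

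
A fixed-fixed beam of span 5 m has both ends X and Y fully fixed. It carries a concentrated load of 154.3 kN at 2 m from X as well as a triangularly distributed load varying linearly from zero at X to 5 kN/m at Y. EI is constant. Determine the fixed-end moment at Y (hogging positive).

Release both end moments; the primary structure is a simply-supported span XY with redundants M_X and M_Y.
Simple-span end rotations at X and Y under the given loads:
  at X: point load 154.3 at a = 2: Pab(L + b)/(6LEI) = 246.9/EI
  at Y: point load 154.3 at a = 2: Pab(L + a)/(6LEI) = 216/EI
  at X: triangular load, peak 5: 7w₀L³/(360EI) = 12.15/EI
  at Y: triangular load, peak 5: w₀L³/(45EI) = 13.89/EI
  θ_X0 = 259/EI,  θ_Y0 = 229.9/EI
Flexibility coefficients: a unit moment at one end gives L/(3EI) there and L/(6EI) at the far end, so f₁₁ = f₂₂ = 1.667/EI and f₁₂ = f₂₁ = 0.8333/EI.
Compatibility — zero rotation at each built-in end:
  1.667 M_X + 0.8333 M_Y = 259
  0.8333 M_X + 1.667 M_Y = 229.9
Solving the pair gives M_X = 115.3 kN·m and M_Y = 80.31 kN·m (hogging).

M_Y = 80.31 kN·m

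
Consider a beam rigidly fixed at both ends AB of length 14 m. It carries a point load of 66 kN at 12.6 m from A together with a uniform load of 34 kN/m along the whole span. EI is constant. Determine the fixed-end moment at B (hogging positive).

Take the two fixed-end moments M_A, M_B as redundants; the released structure is the simple span AB.
Simple-span end rotations at A and B under the given loads:
  at A: point load 66 at a = 12.6: Pab(L + b)/(6LEI) = 213.4/EI
  at B: point load 66 at a = 12.6: Pab(L + a)/(6LEI) = 368.7/EI
  at A: UDL 34: wL³/(24EI) = 3887/EI
  at B: UDL 34: wL³/(24EI) = 3887/EI
  θ_A0 = 4101/EI,  θ_B0 = 4256/EI
Flexibility coefficients: a unit moment at one end gives L/(3EI) there and L/(6EI) at the far end, so f₁₁ = f₂₂ = 4.667/EI and f₁₂ = f₂₁ = 2.333/EI.
Compatibility — zero rotation at each built-in end:
  4.667 M_A + 2.333 M_B = 4101
  2.333 M_A + 4.667 M_B = 4256
Solving the pair gives M_A = 563.6 kN·m and M_B = 630.2 kN·m (hogging).

M_B = 630.2 kN·m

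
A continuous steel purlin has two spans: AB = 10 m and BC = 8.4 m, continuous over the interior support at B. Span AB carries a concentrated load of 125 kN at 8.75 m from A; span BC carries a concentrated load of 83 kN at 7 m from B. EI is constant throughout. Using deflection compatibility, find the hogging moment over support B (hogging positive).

M_B = 95.45 kN·m

Take M_B as the redundant. Released structure: two simple spans AB and BC with a hinge at B.
Rotations at B on the released spans (each span's end-slope, ×1/EI):
  span AB: point load 125 at a = 8.75: Pab(L + a)/(6LEI) = 427.2/EI
  span BC: point load 83 at a = 7: Pab(L + b)/(6LEI) = 158.2/EI
  relative rotation θ_0 = (427.2 + 158.2)/EI = 585.4/EI
A unit hogging moment at B produces rotation L₁/(3EI) + L₂/(3EI) = 6.133/EI.
Slope continuity at B: θ_0 = M_B·6.133/EI, so M_B = 585.4/6.133 = 95.45 kN·m (hogging).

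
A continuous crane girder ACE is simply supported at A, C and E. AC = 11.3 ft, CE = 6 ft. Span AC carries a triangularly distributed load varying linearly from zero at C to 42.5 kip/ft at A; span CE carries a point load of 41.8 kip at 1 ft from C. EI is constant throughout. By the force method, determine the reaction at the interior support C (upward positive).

R_C = 170.5 kip

Release continuity at C by inserting a hinge; the redundant is the internal moment M_C. The primary structure is two simply-supported spans AC and CE.
Discontinuity in slope at C on the released structure — sum the simple-span end rotations:
  span AC: triangular load, peak 42.5: 7w₀L³/(360EI) = 1192/EI
  span CE: point load 41.8 at a = 1: Pab(L + b)/(6LEI) = 63.86/EI
  relative rotation θ_0 = (1192 + 63.86)/EI = 1256/EI
A unit hogging moment at C produces rotation L₁/(3EI) + L₂/(3EI) = 5.767/EI.
Compatibility: M_C·(L₁+L₂)/(3EI) = θ_0, giving M_C = 217.8 kip·ft (hogging).
Span AC, ΣM about A with M_C applied at C: R_C^{AC}·11.3 = 904.5 + 217.8, so R_C^{AC} = 99.32 kip and R_A = 240.1 − 99.32 = 140.8 kip.
Span CE, ΣM about E: R_C^{CE}·6 = 209 + 217.8, so R_C^{CE} = 71.14 kip and R_E = 41.8 − 71.14 = -29.34 kip.
R_C = 99.32 + 71.14 = 170.5 kip.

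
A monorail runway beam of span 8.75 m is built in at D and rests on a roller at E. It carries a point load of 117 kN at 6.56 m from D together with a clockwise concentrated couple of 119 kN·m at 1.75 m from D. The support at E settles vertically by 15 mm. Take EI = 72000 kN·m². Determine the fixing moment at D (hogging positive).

M_D = 217.1 kN·m

Take the reaction at E as the redundant and release it; the primary structure is a cantilever fixed at D.
Primary-structure tip deflection at E by superposition:
  point load 117 at a = 6.56: Pa²(3L − a)/(6EI) = 16523/EI
  clockwise couple 119 at a = 1.75: M₀a(2L − a)/(2EI) = 1640/EI
  δ_0 = 18163/EI
Tip deflection under a unit load at E: L³/(3EI) = 223.3/EI.
With EI = 72000 kN·m²: δ_0 = 0.25226 m and δ_{EE} = 0.003101 m/kN.
Compatibility — the beam at E must follow the support down by 0.015 m: δ_0 − R_E·δ_{EE} = 0.015, so R_E = (0.25226 − 0.015)/0.003101 = 76.5 kN.
Moment equilibrium about D: M_D = Σ(load moments about D) − R_E·L = 886.5 − 76.5×8.75 = 217.1 kN·m.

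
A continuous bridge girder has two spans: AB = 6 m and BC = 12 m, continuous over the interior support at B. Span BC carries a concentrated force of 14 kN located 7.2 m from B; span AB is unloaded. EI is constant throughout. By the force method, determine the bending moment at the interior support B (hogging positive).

M_B = 18.82 kN·m

Take M_B as the redundant. Released structure: two simple spans AB and BC with a hinge at B.
Rotations at B on the released spans (each span's end-slope, ×1/EI):
  span BC: point load 14 at a = 7.2: Pab(L + b)/(6LEI) = 112.9/EI
  relative rotation θ_0 = (0 + 112.9)/EI = 112.9/EI
A unit hogging moment at B produces rotation L₁/(3EI) + L₂/(3EI) = 6/EI.
Compatibility: M_B·(L₁+L₂)/(3EI) = θ_0, giving M_B = 18.82 kN·m (hogging).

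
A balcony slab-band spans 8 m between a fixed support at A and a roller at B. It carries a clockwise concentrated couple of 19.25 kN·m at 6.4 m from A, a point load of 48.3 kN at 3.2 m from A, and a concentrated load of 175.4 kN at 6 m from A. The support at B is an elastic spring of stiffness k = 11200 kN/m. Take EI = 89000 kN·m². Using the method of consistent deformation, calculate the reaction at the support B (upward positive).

R_B = 119 kN

Release the roller at B. Primary structure: cantilever fixed at A.
Deflection at B on the released cantilever, summing each load's contribution:
  clockwise couple 19.25 at a = 6.4: M₀a(2L − a)/(2EI) = 591.4/EI
  point load 48.3 at a = 3.2: Pa²(3L − a)/(6EI) = 1715/EI
  point load 175.4 at a = 6: Pa²(3L − a)/(6EI) = 18943/EI
  δ_0 = 21249/EI
Tip deflection under a unit load at B: L³/(3EI) = 170.7/EI.
With EI = 89000 kN·m²: δ_0 = 0.23875 m and δ_{BB} = 0.001918 m/kN.
Compatibility — the spring shortens by R_B/k under the reaction it provides: δ_0 − R_B·δ_{BB} = R_B/k. With 1/k = 0.000089 m/kN, R_B = δ_0 / (δ_{BB} + 1/k) = 0.23875 / (0.001918 + 0.000089) = 119 kN.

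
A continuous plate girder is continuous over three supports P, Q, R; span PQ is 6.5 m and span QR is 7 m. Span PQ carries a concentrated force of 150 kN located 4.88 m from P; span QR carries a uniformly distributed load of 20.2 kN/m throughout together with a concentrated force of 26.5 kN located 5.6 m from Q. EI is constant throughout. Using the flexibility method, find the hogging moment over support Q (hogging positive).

Release continuity at Q by inserting a hinge; the redundant is the internal moment M_Q. The primary structure is two simply-supported spans PQ and QR.
Discontinuity in slope at Q on the released structure — sum the simple-span end rotations:
  span PQ: point load 150 at a = 4.88: Pab(L + a)/(6LEI) = 346/EI
  span QR: UDL 20.2: wL³/(24EI) = 288.7/EI
  span QR: point load 26.5 at a = 5.6: Pab(L + b)/(6LEI) = 41.55/EI
  relative rotation θ_0 = (346 + 330.2)/EI = 676.3/EI
A unit hogging moment at Q produces rotation L₁/(3EI) + L₂/(3EI) = 4.5/EI.
Compatibility: M_Q·(L₁+L₂)/(3EI) = θ_0, giving M_Q = 150.3 kN·m (hogging).

M_Q = 150.3 kN·m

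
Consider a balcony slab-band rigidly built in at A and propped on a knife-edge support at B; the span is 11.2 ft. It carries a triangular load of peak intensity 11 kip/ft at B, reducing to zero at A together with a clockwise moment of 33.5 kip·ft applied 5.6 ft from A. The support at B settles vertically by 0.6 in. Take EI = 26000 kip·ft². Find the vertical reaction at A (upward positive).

R_A = 27.13 kip

Remove the prop at B; the released (primary) structure is a cantilever built in at A.
Downward deflection at the released point B due to the loads:
  triangular load, peak 11 at the free end: 11w₀L⁴/(120EI) = 15866/EI
  clockwise couple 33.5 at a = 5.6: M₀a(2L − a)/(2EI) = 1576/EI
  δ_0 = 17442/EI
Tip deflection under a unit load at B: L³/(3EI) = 468.3/EI.
With EI = 26000 kip·ft²: δ_0 = 0.67085 ft and δ_{BB} = 0.018012 ft/kip.
Compatibility — the beam at B must follow the support down by 0.05 ft: δ_0 − R_B·δ_{BB} = 0.05, so R_B = (0.67085 − 0.05)/0.018012 = 34.47 kip.
Vertical equilibrium: R_A = ΣP − R_B = 61.6 − 34.47 = 27.13 kip.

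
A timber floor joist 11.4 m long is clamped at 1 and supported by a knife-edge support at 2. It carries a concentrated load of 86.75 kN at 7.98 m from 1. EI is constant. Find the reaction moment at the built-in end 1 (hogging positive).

M_1 = 135 kN·m

Choose R_2 as the redundant. The primary structure is the cantilever fixed at 1.
Free-end deflection of the primary structure under the applied loading (downward +):
  point load 86.75 at a = 7.98: Pa²(3L − a)/(6EI) = 24141/EI
Tip deflection under a unit load at 2: L³/(3EI) = 493.8/EI.
The prop prevents deflection at 2: R_2 = δ_0/δ_{22} = 24141/493.8 = 48.88 kN.
Moment equilibrium about 1: M_1 = Σ(load moments about 1) − R_2·L = 692.3 − 48.88×11.4 = 135 kN·m.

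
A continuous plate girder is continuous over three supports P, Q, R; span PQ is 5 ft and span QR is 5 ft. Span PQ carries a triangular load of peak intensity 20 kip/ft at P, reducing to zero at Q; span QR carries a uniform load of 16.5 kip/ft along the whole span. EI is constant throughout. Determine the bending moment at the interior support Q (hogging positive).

M_Q = 40.36 kip·ft

Take M_Q as the redundant. Released structure: two simple spans PQ and QR with a hinge at Q.
Discontinuity in slope at Q on the released structure — sum the simple-span end rotations:
  span PQ: triangular load, peak 20: 7w₀L³/(360EI) = 48.61/EI
  span QR: UDL 16.5: wL³/(24EI) = 85.94/EI
  relative rotation θ_0 = (48.61 + 85.94)/EI = 134.5/EI
A unit hogging moment at Q produces rotation L₁/(3EI) + L₂/(3EI) = 3.333/EI.
Compatibility: M_Q·(L₁+L₂)/(3EI) = θ_0, giving M_Q = 40.36 kip·ft (hogging).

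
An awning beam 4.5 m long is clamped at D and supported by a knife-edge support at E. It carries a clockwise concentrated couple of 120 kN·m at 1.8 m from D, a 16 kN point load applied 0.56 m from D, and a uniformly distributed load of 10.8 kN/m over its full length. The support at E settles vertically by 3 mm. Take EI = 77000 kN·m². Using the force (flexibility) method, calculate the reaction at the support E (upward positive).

Remove the prop at E; the released (primary) structure is a cantilever built in at D.
Free-end deflection of the primary structure under the applied loading (downward +):
  clockwise couple 120 at a = 1.8: M₀a(2L − a)/(2EI) = 777.6/EI
  point load 16 at a = 0.56: Pa²(3L − a)/(6EI) = 10.82/EI
  UDL 10.8: wL⁴/(8EI) = 553.6/EI
  δ_0 = 1342/EI
Flexibility coefficient — unit upward force at E: δ_{EE} = L³/(3EI) = 30.38/EI.
With EI = 77000 kN·m²: δ_0 = 0.017429 m and δ_{EE} = 0.000394 m/kN.
Compatibility — the beam at E must follow the support down by 0.003 m: δ_0 − R_E·δ_{EE} = 0.003, so R_E = (0.017429 − 0.003)/0.000394 = 36.58 kN.

R_E = 36.58 kN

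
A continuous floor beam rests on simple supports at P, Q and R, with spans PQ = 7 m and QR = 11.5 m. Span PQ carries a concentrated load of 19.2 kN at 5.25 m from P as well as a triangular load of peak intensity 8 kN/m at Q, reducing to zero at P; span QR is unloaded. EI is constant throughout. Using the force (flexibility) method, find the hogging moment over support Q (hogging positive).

M_Q = 18.23 kN·m

Insert a hinge at Q; M_Q is the redundant, and each span becomes simply supported.
Discontinuity in slope at Q on the released structure — sum the simple-span end rotations:
  span PQ: point load 19.2 at a = 5.25: Pab(L + a)/(6LEI) = 51.45/EI
  span PQ: triangular load, peak 8: w₀L³/(45EI) = 60.98/EI
  relative rotation θ_0 = (112.4 + 0)/EI = 112.4/EI
A unit hogging moment at Q produces rotation L₁/(3EI) + L₂/(3EI) = 6.167/EI.
Compatibility: M_Q·(L₁+L₂)/(3EI) = θ_0, giving M_Q = 18.23 kN·m (hogging).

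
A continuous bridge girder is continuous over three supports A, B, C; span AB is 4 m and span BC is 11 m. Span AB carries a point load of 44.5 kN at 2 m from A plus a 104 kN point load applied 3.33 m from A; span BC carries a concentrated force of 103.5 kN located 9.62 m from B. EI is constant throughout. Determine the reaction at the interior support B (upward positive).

R_B = 147.3 kN

Release continuity at B by inserting a hinge; the redundant is the internal moment M_B. The primary structure is two simply-supported spans AB and BC.
End slopes at the hinge B, treating each span as simply supported:
  span AB: point load 44.5 at a = 2: Pab(L + a)/(6LEI) = 44.5/EI
  span AB: point load 104 at a = 3.33: Pab(L + a)/(6LEI) = 70.87/EI
  span BC: point load 103.5 at a = 9.62: Pab(L + b)/(6LEI) = 257.7/EI
  relative rotation θ_0 = (115.4 + 257.7)/EI = 373.1/EI
A unit hogging moment at B produces rotation L₁/(3EI) + L₂/(3EI) = 5/EI.
Slope continuity at B: θ_0 = M_B·5/EI, so M_B = 373.1/5 = 74.62 kN·m (hogging).
Span AB, ΣM about A with M_B applied at B: R_B^{AB}·4 = 435.3 + 74.62, so R_B^{AB} = 127.5 kN and R_A = 148.5 − 127.5 = 21.01 kN.
Span BC, ΣM about C: R_B^{BC}·11 = 142.8 + 74.62, so R_B^{BC} = 19.77 kN and R_C = 103.5 − 19.77 = 83.73 kN.
R_B = 127.5 + 19.77 = 147.3 kN.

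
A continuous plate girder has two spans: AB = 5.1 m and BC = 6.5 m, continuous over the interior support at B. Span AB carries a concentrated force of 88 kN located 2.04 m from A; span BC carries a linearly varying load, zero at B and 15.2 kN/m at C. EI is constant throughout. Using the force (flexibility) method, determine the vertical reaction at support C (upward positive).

Take M_B as the redundant. Released structure: two simple spans AB and BC with a hinge at B.
Discontinuity in slope at B on the released structure — sum the simple-span end rotations:
  span AB: point load 88 at a = 2.04: Pab(L + a)/(6LEI) = 128.2/EI
  span BC: triangular load, peak 15.2: 7w₀L³/(360EI) = 81.17/EI
  relative rotation θ_0 = (128.2 + 81.17)/EI = 209.3/EI
A unit hogging moment at B produces rotation L₁/(3EI) + L₂/(3EI) = 3.867/EI.
Slope continuity at B: θ_0 = M_B·3.867/EI, so M_B = 209.3/3.867 = 54.14 kN·m (hogging).
Span BC, ΣM about C: R_B^{BC}·6.5 = 107 + 54.14, so R_B^{BC} = 24.8 kN and R_C = 49.4 − 24.8 = 24.6 kN.

R_C = 24.6 kN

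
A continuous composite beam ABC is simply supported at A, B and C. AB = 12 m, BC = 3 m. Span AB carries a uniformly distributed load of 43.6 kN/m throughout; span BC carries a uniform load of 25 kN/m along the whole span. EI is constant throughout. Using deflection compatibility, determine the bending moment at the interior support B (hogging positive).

M_B = 633.5 kN·m

Insert a hinge at B; M_B is the redundant, and each span becomes simply supported.
Discontinuity in slope at B on the released structure — sum the simple-span end rotations:
  span AB: UDL 43.6: wL³/(24EI) = 3139/EI
  span BC: UDL 25: wL³/(24EI) = 28.12/EI
  relative rotation θ_0 = (3139 + 28.12)/EI = 3167/EI
A unit hogging moment at B produces rotation L₁/(3EI) + L₂/(3EI) = 5/EI.
Compatibility: M_B·(L₁+L₂)/(3EI) = θ_0, giving M_B = 633.5 kN·m (hogging).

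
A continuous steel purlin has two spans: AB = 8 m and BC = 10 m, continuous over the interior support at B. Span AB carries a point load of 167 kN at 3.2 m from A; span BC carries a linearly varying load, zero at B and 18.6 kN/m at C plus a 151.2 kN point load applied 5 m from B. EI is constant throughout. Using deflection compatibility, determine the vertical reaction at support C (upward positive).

Release continuity at B by inserting a hinge; the redundant is the internal moment M_B. The primary structure is two simply-supported spans AB and BC.
End slopes at the hinge B, treating each span as simply supported:
  span AB: point load 167 at a = 3.2: Pab(L + a)/(6LEI) = 598.5/EI
  span BC: triangular load, peak 18.6: 7w₀L³/(360EI) = 361.7/EI
  span BC: point load 151.2 at a = 5: Pab(L + b)/(6LEI) = 945/EI
  relative rotation θ_0 = (598.5 + 1307)/EI = 1905/EI
A unit hogging moment at B produces rotation L₁/(3EI) + L₂/(3EI) = 6/EI.
Slope continuity at B: θ_0 = M_B·6/EI, so M_B = 1905/6 = 317.5 kN·m (hogging).
Span BC, ΣM about C: R_B^{BC}·10 = 1066 + 317.5, so R_B^{BC} = 138.4 kN and R_C = 244.2 − 138.4 = 105.8 kN.

R_C = 105.8 kN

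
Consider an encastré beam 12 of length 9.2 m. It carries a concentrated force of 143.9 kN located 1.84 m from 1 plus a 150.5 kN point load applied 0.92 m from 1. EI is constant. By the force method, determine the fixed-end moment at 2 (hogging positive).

M_2 = 54.83 kN·m

Release both end moments; the primary structure is a simply-supported span 12 with redundants M_1 and M_2.
On the primary (simply-supported) span, the end slopes from the loading are:
  at 1: point load 143.9 at a = 1.84: Pab(L + b)/(6LEI) = 584.6/EI
  at 2: point load 143.9 at a = 1.84: Pab(L + a)/(6LEI) = 389.8/EI
  at 1: point load 150.5 at a = 0.92: Pab(L + b)/(6LEI) = 363/EI
  at 2: point load 150.5 at a = 0.92: Pab(L + a)/(6LEI) = 210.2/EI
  θ_10 = 947.7/EI,  θ_20 = 599.9/EI
Flexibility coefficients: a unit moment at one end gives L/(3EI) there and L/(6EI) at the far end, so f₁₁ = f₂₂ = 3.067/EI and f₁₂ = f₂₁ = 1.533/EI.
Compatibility — zero rotation at each built-in end:
  3.067 M_1 + 1.533 M_2 = 947.7
  1.533 M_1 + 3.067 M_2 = 599.9
Solving the pair gives M_1 = 281.6 kN·m and M_2 = 54.83 kN·m (hogging).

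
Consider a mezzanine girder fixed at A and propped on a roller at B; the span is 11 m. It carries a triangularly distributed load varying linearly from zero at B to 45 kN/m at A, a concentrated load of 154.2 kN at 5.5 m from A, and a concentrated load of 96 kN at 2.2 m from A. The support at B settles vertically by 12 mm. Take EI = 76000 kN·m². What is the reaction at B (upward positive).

R_B = 101 kN

Release the roller at B. Primary structure: cantilever fixed at A.
Downward deflection at the released point B due to the loads:
  triangular load, peak 45 at the fixed end: w₀L⁴/(30EI) = 21962/EI
  point load 154.2 at a = 5.5: Pa²(3L − a)/(6EI) = 21379/EI
  point load 96 at a = 2.2: Pa²(3L − a)/(6EI) = 2385/EI
  δ_0 = 45726/EI
Tip deflection under a unit load at B: L³/(3EI) = 443.7/EI.
With EI = 76000 kN·m²: δ_0 = 0.60166 m and δ_{BB} = 0.005838 m/kN.
Compatibility — the beam at B must follow the support down by 0.012 m: δ_0 − R_B·δ_{BB} = 0.012, so R_B = (0.60166 − 0.012)/0.005838 = 101 kN.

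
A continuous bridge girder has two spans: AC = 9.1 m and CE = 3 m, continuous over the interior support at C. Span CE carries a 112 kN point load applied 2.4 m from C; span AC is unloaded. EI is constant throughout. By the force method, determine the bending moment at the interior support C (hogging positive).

M_C = 7.997 kN·m

Insert a hinge at C; M_C is the redundant, and each span becomes simply supported.
Rotations at C on the released spans (each span's end-slope, ×1/EI):
  span CE: point load 112 at a = 2.4: Pab(L + b)/(6LEI) = 32.26/EI
  relative rotation θ_0 = (0 + 32.26)/EI = 32.26/EI
A unit hogging moment at C produces rotation L₁/(3EI) + L₂/(3EI) = 4.033/EI.
Compatibility: M_C·(L₁+L₂)/(3EI) = θ_0, giving M_C = 7.997 kN·m (hogging).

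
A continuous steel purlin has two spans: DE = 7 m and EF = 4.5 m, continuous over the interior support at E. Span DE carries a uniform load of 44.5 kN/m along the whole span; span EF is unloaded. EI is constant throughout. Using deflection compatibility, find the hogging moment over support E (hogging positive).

M_E = 165.9 kN·m

Take M_E as the redundant. Released structure: two simple spans DE and EF with a hinge at E.
End slopes at the hinge E, treating each span as simply supported:
  span DE: UDL 44.5: wL³/(24EI) = 636/EI
  relative rotation θ_0 = (636 + 0)/EI = 636/EI
A unit hogging moment at E produces rotation L₁/(3EI) + L₂/(3EI) = 3.833/EI.
Compatibility: M_E·(L₁+L₂)/(3EI) = θ_0, giving M_E = 165.9 kN·m (hogging).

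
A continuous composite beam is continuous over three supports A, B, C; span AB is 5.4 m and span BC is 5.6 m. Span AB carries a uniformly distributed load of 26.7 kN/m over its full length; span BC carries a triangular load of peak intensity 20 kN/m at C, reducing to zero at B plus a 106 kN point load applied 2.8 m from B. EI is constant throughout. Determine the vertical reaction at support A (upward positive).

Release continuity at B by inserting a hinge; the redundant is the internal moment M_B. The primary structure is two simply-supported spans AB and BC.
Discontinuity in slope at B on the released structure — sum the simple-span end rotations:
  span AB: UDL 26.7: wL³/(24EI) = 175.2/EI
  span BC: triangular load, peak 20: 7w₀L³/(360EI) = 68.3/EI
  span BC: point load 106 at a = 2.8: Pab(L + b)/(6LEI) = 207.8/EI
  relative rotation θ_0 = (175.2 + 276.1)/EI = 451.2/EI
A unit hogging moment at B produces rotation L₁/(3EI) + L₂/(3EI) = 3.667/EI.
Slope continuity at B: θ_0 = M_B·3.667/EI, so M_B = 451.2/3.667 = 123.1 kN·m (hogging).
Span AB, ΣM about A with M_B applied at B: R_B^{AB}·5.4 = 389.3 + 123.1, so R_B^{AB} = 94.88 kN and R_A = 144.2 − 94.88 = 49.3 kN.

R_A = 49.3 kN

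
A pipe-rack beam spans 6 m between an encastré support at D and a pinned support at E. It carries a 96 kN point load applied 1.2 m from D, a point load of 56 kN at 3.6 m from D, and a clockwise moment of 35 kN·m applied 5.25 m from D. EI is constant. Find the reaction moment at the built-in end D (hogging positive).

M_D = 122.7 kN·m

Remove the prop at E; the released (primary) structure is a cantilever built in at D.
Deflection at E on the released cantilever, summing each load's contribution:
  point load 96 at a = 1.2: Pa²(3L − a)/(6EI) = 387.1/EI
  point load 56 at a = 3.6: Pa²(3L − a)/(6EI) = 1742/EI
  clockwise couple 35 at a = 5.25: M₀a(2L − a)/(2EI) = 620.2/EI
  δ_0 = 2749/EI
Flexibility coefficient — unit upward force at E: δ_{EE} = L³/(3EI) = 72/EI.
Compatibility at E: δ_0 − R_E·δ_{EE} = 0, so R_E = 2749/72 = 38.18 kN.
Moment equilibrium about D: M_D = Σ(load moments about D) − R_E·L = 351.8 − 38.18×6 = 122.7 kN·m.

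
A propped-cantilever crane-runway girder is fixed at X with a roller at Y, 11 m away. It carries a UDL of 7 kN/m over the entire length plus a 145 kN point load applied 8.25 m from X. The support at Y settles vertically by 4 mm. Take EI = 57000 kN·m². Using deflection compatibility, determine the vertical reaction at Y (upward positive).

R_Y = 120.1 kN

Remove the prop at Y; the released (primary) structure is a cantilever built in at X.
Deflection at Y on the released cantilever, summing each load's contribution:
  UDL 7: wL⁴/(8EI) = 12811/EI
  point load 145 at a = 8.25: Pa²(3L − a)/(6EI) = 40710/EI
  δ_0 = 53521/EI
Flexibility coefficient — unit upward force at Y: δ_{YY} = L³/(3EI) = 443.7/EI.
With EI = 57000 kN·m²: δ_0 = 0.93896 m and δ_{YY} = 0.007784 m/kN.
Compatibility — the beam at Y must follow the support down by 0.004 m: δ_0 − R_Y·δ_{YY} = 0.004, so R_Y = (0.93896 − 0.004)/0.007784 = 120.1 kN.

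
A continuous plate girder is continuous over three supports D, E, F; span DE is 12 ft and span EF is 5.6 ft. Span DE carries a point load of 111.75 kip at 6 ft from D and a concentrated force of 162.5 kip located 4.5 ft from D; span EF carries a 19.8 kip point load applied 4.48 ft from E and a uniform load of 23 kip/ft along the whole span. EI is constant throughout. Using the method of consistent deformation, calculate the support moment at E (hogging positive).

M_E = 417.7 kip·ft

Take M_E as the redundant. Released structure: two simple spans DE and EF with a hinge at E.
Rotations at E on the released spans (each span's end-slope, ×1/EI):
  span DE: point load 111.75 at a = 6: Pab(L + a)/(6LEI) = 1006/EI
  span DE: point load 162.5 at a = 4.5: Pab(L + a)/(6LEI) = 1257/EI
  span EF: point load 19.8 at a = 4.48: Pab(L + b)/(6LEI) = 19.87/EI
  span EF: UDL 23: wL³/(24EI) = 168.3/EI
  relative rotation θ_0 = (2263 + 188.2)/EI = 2451/EI
A unit hogging moment at E produces rotation L₁/(3EI) + L₂/(3EI) = 5.867/EI.
Compatibility: M_E·(L₁+L₂)/(3EI) = θ_0, giving M_E = 417.7 kip·ft (hogging).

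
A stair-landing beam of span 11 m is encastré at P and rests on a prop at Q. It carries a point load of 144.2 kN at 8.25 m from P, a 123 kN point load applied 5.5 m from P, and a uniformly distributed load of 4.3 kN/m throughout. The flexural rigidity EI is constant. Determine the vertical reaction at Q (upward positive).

R_Q = 147.4 kN

Choose R_Q as the redundant. The primary structure is the cantilever fixed at P.
Deflection at Q on the released cantilever, summing each load's contribution:
  point load 144.2 at a = 8.25: Pa²(3L − a)/(6EI) = 40485/EI
  point load 123 at a = 5.5: Pa²(3L − a)/(6EI) = 17053/EI
  UDL 4.3: wL⁴/(8EI) = 7870/EI
  δ_0 = 65408/EI
Tip deflection under a unit load at Q: L³/(3EI) = 443.7/EI.
Compatibility at Q: δ_0 − R_Q·δ_{QQ} = 0, so R_Q = 65408/443.7 = 147.4 kN.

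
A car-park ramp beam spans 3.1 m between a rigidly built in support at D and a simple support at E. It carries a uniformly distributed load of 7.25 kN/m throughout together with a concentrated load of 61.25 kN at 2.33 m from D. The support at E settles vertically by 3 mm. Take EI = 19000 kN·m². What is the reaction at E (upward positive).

R_E = 41.59 kN

Release the roller at E. Primary structure: cantilever fixed at D.
Downward deflection at the released point E due to the loads:
  UDL 7.25: wL⁴/(8EI) = 83.69/EI
  point load 61.25 at a = 2.33: Pa²(3L − a)/(6EI) = 386.3/EI
  δ_0 = 470/EI
Tip deflection under a unit load at E: L³/(3EI) = 9.93/EI.
With EI = 19000 kN·m²: δ_0 = 0.024735 m and δ_{EE} = 0.000523 m/kN.
Compatibility — the beam at E must follow the support down by 0.003 m: δ_0 − R_E·δ_{EE} = 0.003, so R_E = (0.024735 − 0.003)/0.000523 = 41.59 kN.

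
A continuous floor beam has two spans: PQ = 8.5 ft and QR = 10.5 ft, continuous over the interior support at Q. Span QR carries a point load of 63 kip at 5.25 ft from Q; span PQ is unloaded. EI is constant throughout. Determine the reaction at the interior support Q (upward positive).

Insert a hinge at Q; M_Q is the redundant, and each span becomes simply supported.
End slopes at the hinge Q, treating each span as simply supported:
  span QR: point load 63 at a = 5.25: Pab(L + b)/(6LEI) = 434.1/EI
  relative rotation θ_0 = (0 + 434.1)/EI = 434.1/EI
A unit hogging moment at Q produces rotation L₁/(3EI) + L₂/(3EI) = 6.333/EI.
Compatibility: M_Q·(L₁+L₂)/(3EI) = θ_0, giving M_Q = 68.54 kip·ft (hogging).
Span PQ, ΣM about P with M_Q applied at Q: R_Q^{PQ}·8.5 = 0 + 68.54, so R_Q^{PQ} = 8.064 kip and R_P = 0 − 8.064 = -8.064 kip.
Span QR, ΣM about R: R_Q^{QR}·10.5 = 330.8 + 68.54, so R_Q^{QR} = 38.03 kip and R_R = 63 − 38.03 = 24.97 kip.
R_Q = 8.064 + 38.03 = 46.09 kip.

R_Q = 46.09 kip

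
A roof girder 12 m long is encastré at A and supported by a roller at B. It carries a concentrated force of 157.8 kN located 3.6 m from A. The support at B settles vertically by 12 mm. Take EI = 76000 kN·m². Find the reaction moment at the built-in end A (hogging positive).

Choose R_B as the redundant. The primary structure is the cantilever fixed at A.
Free-end deflection of the primary structure under the applied loading (downward +):
  point load 157.8 at a = 3.6: Pa²(3L − a)/(6EI) = 11043/EI
Tip deflection under a unit load at B: L³/(3EI) = 576/EI.
With EI = 76000 kN·m²: δ_0 = 0.14531 m and δ_{BB} = 0.007579 m/kN.
Compatibility — the beam at B must follow the support down by 0.012 m: δ_0 − R_B·δ_{BB} = 0.012, so R_B = (0.14531 − 0.012)/0.007579 = 17.59 kN.
Moment equilibrium about A: M_A = Σ(load moments about A) − R_B·L = 568.1 − 17.59×12 = 357 kN·m.

M_A = 357 kN·m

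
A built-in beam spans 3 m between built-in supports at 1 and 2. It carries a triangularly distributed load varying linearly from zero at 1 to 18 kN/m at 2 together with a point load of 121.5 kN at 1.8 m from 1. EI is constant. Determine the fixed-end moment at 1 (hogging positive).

M_1 = 40.39 kN·m

Take the two fixed-end moments M_1, M_2 as redundants; the released structure is the simple span 12.
End rotations of the released simple span under the applied load (×1/EI):
  at 1: triangular load, peak 18: 7w₀L³/(360EI) = 9.45/EI
  at 2: triangular load, peak 18: w₀L³/(45EI) = 10.8/EI
  at 1: point load 121.5 at a = 1.8: Pab(L + b)/(6LEI) = 61.24/EI
  at 2: point load 121.5 at a = 1.8: Pab(L + a)/(6LEI) = 69.98/EI
  θ_10 = 70.69/EI,  θ_20 = 80.78/EI
Flexibility coefficients: a unit moment at one end gives L/(3EI) there and L/(6EI) at the far end, so f₁₁ = f₂₂ = 1/EI and f₁₂ = f₂₁ = 0.5/EI.
Compatibility — zero rotation at each built-in end:
  1 M_1 + 0.5 M_2 = 70.69
  0.5 M_1 + 1 M_2 = 80.78
Solving the pair gives M_1 = 40.39 kN·m and M_2 = 60.59 kN·m (hogging).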